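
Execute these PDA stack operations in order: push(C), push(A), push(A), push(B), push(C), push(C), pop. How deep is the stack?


Tracing stack operations:
  push(C) -> stack = [C], depth=1
  push(A) -> stack = [C,A], depth=2
  push(A) -> stack = [C,A,A], depth=3
  push(B) -> stack = [C,A,A,B], depth=4
  push(C) -> stack = [C,A,A,B,C], depth=5
  push(C) -> stack = [C,A,A,B,C,C], depth=6
  pop -> removed C, stack = [C,A,A,B,C], depth=5
Final depth = 5

5


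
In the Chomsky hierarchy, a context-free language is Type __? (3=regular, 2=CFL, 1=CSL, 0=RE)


Chomsky hierarchy levels:
  Type 3: Regular (DFA/NFA/regex)
  Type 2: Context-free (PDA)
  Type 1: Context-sensitive
  Type 0: Recursively enumerable (TM)
'context-free' corresponds to Type 2

2


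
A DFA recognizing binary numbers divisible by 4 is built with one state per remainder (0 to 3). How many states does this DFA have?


Divisibility by 4 is tracked via the remainder mod 4: 0, 1, ..., 3
The construction assigns one state to each remainder
Number of remainders = 4

4


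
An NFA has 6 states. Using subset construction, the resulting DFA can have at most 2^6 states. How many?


NFA has 6 states
Subset construction: each DFA state = subset of NFA states
Maximum subsets = 2^6
2^6 = 64

64


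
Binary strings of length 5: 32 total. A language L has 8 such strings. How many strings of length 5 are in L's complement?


Alphabet: {0,1}
String length: 5
Total strings of length 5 = 2^5 = 32
Strings in L = 8
Complement = total - |L|
= 32 - 8
= 24

24


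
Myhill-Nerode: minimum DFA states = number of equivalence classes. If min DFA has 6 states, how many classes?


Myhill-Nerode theorem:
Number of equivalence classes = number of states in minimal DFA
Minimal DFA states = 6
Therefore equivalence classes = 6

6


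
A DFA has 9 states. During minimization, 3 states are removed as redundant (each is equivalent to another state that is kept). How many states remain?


Original DFA: 9 states
Redundant states removed: 3
Minimized states = original - removed
= 9 - 3
= 6

6


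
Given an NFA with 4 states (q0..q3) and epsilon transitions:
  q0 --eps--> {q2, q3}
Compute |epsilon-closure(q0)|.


Starting from q0
Initialize closure = {q0}
Follow epsilon from q0 -> add q2
Follow epsilon from q0 -> add q3
Final closure: {q0, q2, q3}
Size = 3

3


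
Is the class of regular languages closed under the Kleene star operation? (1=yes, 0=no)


Regular languages are closed under:
- Union (DFA product construction)
- Intersection (DFA product construction)
- Complement (swap accept/reject states)
- Concatenation (NFA construction)
- Kleene star (NFA construction)
Kleene star is in this list
Therefore: closed

1


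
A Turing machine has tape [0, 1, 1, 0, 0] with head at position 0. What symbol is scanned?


Tape: [0, 1, 1, 0, 0]
Positions: 0 1 2 3 4
Values:    0 1 1 0 0
Head at position 0
tape[0] = 0

0


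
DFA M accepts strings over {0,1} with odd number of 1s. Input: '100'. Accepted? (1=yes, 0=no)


DFA has 2 states: q_even (start, accept=no) and q_odd
Processing string '100' character by character:
  Position 0: read '1', 1-count=1 -> q_odd
  Position 1: read '0', 1-count=1 -> q_odd (no change)
  Position 2: read '0', 1-count=1 -> q_odd (no change)
Final state: q_odd, total 1s = 1 (odd); the DFA requires an odd count -> accept

1


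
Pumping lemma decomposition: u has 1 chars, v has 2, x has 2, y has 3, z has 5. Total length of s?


|s| = |u| + |v| + |x| + |y| + |z|
= 1 + 2 + 2 + 3 + 5
= 3 + 2 + 8
= 5 + 8
= 13

13


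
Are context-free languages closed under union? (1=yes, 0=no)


CFL closure properties:
  Closed under: union, concatenation, Kleene star
  NOT closed under: intersection, complement
Operation 'union' is in closed list -> Yes (closed)

1


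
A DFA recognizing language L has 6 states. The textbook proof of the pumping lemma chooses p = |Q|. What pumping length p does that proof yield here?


Pumping lemma for regular languages (standard proof):
Take p = |Q|, the number of DFA states.
Any string of length >= |Q| passes through |Q|+1 states while reading its first |Q| symbols,
so by pigeonhole some state repeats, giving the loop that can be pumped.
Here |Q| = 6
Therefore the proof uses p = 6

6


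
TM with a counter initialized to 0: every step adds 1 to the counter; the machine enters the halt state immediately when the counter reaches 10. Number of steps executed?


Counter starts at 0. Counting sequence:
  Step 1: counter = 1
  Step 2: counter = 2
  Step 3: counter = 3
  Step 4: counter = 4
  Step 5: counter = 5
  Step 6: counter = 6
  ...
  Step 10: counter = 10
Counter reached 10 -> halt
Total steps = 10

10


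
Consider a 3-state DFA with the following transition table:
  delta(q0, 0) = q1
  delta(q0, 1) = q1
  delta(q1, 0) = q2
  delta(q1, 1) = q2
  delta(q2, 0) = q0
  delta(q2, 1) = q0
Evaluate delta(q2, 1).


Looking up transition function:
delta(q2, 1) in the table
Row: q2, Column: 1
Result: q0

q0


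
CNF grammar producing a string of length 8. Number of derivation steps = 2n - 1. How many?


Chomsky Normal Form derivation:
String length n = 8
Each step either:
  - Splits a nonterminal into two (n-1 such steps)
  - Converts a nonterminal to terminal (n such steps)
Total = (n-1) + n = 2n - 1
= 2(8) - 1
= 16 - 1
= 15

15


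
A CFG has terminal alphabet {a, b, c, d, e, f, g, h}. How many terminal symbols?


Terminal symbols: a, b, c, d, e, f, g, h
Counting each: a (#1), b (#2), c (#3), d (#4), e (#5), f (#6), g (#7), h (#8)
Total = 8

8


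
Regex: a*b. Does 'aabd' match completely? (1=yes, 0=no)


Pattern: a*b
String: 'aabd'
Pattern requires: zero or more 'a's followed by exactly one 'b'
Found 2 leading 'a's
Remaining: 'bd'
Remaining is not 'b' -> no match
Result: 0

0


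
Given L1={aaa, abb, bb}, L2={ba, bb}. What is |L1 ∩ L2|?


L1 = {aaa, abb, bb}
L2 = {ba, bb}
Checking each string in L1 against L2:
  'aaa': in L2? No
  'abb': in L2? No
  'bb': in L2? Yes
Intersection = {bb}
|L1 ∩ L2| = 1

1


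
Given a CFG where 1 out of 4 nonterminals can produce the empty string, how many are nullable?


Nonterminals: {S, A, B, C}
A nonterminal is nullable if it can derive epsilon
Counting nullable nonterminals: 1
Total nullable = 1

1


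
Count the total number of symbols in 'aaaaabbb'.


String: 'aaaaabbb'
Counting characters:
  'a' appears 5 time(s)
  'b' appears 3 time(s)
Total length = 5 + 3 = 8

8


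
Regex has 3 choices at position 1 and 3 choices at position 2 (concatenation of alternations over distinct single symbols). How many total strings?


First group: 3 alternatives
Second group: 3 alternatives
Concatenation: each choice from group 1 pairs with each from group 2
Total = 3 x 3 = 9

9


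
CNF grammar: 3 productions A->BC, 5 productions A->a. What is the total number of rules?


CNF allows two rule forms:
  A -> BC (binary): 3 rules
  A -> a (terminal): 5 rules
Total = 3 + 5 = 8

8


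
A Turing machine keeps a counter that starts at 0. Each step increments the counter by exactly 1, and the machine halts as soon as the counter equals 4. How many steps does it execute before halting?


Counter starts at 0. Counting sequence:
  Step 1: counter = 1
  Step 2: counter = 2
  Step 3: counter = 3
  Step 4: counter = 4
Counter reached 4 -> halt
Total steps = 4

4


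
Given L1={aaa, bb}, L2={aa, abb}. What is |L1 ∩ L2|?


L1 = {aaa, bb}
L2 = {aa, abb}
Checking each string in L1 against L2:
  'aaa': in L2? No
  'bb': in L2? No
Intersection = {}
|L1 ∩ L2| = 0

0


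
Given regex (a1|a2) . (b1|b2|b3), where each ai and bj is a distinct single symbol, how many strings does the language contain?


First group: 2 alternatives
Second group: 3 alternatives
Concatenation: each choice from group 1 pairs with each from group 2
Total = 2 x 3 = 6

6


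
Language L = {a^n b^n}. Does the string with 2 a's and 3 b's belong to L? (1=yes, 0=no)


Language requires equal numbers of a's and b's
PDA pushes for each 'a', pops for each 'b'
Number of a's = 2
Number of b's = 3
2 != 3 -> Reject

0


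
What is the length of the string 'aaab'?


String: 'aaab'
Counting characters:
  'a' appears 3 time(s)
  'b' appears 1 time(s)
Total length = 3 + 1 = 4

4


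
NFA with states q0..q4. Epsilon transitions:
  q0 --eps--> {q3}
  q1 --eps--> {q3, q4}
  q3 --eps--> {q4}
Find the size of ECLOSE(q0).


Starting from q0
Initialize closure = {q0}
Follow epsilon from q0 -> add q3
Follow epsilon from q3 -> add q4
Final closure: {q0, q3, q4}
Size = 3

3


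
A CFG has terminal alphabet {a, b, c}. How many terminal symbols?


Terminal symbols: a, b, c
Counting each: a (#1), b (#2), c (#3)
Total = 3

3


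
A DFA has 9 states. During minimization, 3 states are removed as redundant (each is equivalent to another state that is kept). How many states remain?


Original DFA: 9 states
Redundant states removed: 3
Minimized states = original - removed
= 9 - 3
= 6

6


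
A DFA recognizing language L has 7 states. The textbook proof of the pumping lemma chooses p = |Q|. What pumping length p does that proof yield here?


Pumping lemma for regular languages (standard proof):
Take p = |Q|, the number of DFA states.
Any string of length >= |Q| passes through |Q|+1 states while reading its first |Q| symbols,
so by pigeonhole some state repeats, giving the loop that can be pumped.
Here |Q| = 7
Therefore the proof uses p = 7

7


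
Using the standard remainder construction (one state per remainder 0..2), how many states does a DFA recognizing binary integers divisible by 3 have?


Divisibility by 3 is tracked via the remainder mod 3: 0, 1, ..., 2
The construction assigns one state to each remainder
Number of remainders = 3

3


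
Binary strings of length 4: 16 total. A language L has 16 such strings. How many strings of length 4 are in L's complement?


Alphabet: {0,1}
String length: 4
Total strings of length 4 = 2^4 = 16
Strings in L = 16
Complement = total - |L|
= 16 - 16
= 0

0


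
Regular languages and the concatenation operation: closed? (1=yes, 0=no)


Regular languages are closed under all standard operations:
- Union: Yes (product construction)
- Intersection: Yes (product construction)
- Complement: Yes (swap accept/reject)
- Concatenation: Yes (NFA construction)
Operation: concatenation -> Closed

1


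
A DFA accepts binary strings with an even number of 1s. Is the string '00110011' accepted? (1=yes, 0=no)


DFA has 2 states: q_even (start, accept=yes) and q_odd
Processing string '00110011' character by character:
  Position 0: read '0', 1-count=0 -> q_even (no change)
  Position 1: read '0', 1-count=0 -> q_even (no change)
  Position 2: read '1', 1-count=1 -> q_odd
  Position 3: read '1', 1-count=2 -> q_even
  Position 4: read '0', 1-count=2 -> q_even (no change)
  Position 5: read '0', 1-count=2 -> q_even (no change)
  Position 6: read '1', 1-count=3 -> q_odd
  Position 7: read '1', 1-count=4 -> q_even
Final state: q_even, total 1s = 4 (even); the DFA requires an even count -> accept

1


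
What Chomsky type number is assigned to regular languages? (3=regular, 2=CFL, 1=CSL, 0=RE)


Chomsky hierarchy levels:
  Type 3: Regular (DFA/NFA/regex)
  Type 2: Context-free (PDA)
  Type 1: Context-sensitive
  Type 0: Recursively enumerable (TM)
'regular' corresponds to Type 3

3


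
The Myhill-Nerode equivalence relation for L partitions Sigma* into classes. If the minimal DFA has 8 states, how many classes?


Myhill-Nerode theorem:
Number of equivalence classes = number of states in minimal DFA
Minimal DFA states = 8
Therefore equivalence classes = 8

8


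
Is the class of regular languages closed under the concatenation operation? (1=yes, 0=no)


Regular languages are closed under:
- Union (DFA product construction)
- Intersection (DFA product construction)
- Complement (swap accept/reject states)
- Concatenation (NFA construction)
- Kleene star (NFA construction)
concatenation is in this list
Therefore: closed

1


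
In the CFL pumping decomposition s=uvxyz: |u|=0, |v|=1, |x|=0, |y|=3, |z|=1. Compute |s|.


|s| = |u| + |v| + |x| + |y| + |z|
= 0 + 1 + 0 + 3 + 1
= 1 + 0 + 4
= 1 + 4
= 5

5


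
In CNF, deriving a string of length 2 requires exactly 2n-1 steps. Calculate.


Chomsky Normal Form derivation:
String length n = 2
Each step either:
  - Splits a nonterminal into two (n-1 such steps)
  - Converts a nonterminal to terminal (n such steps)
Total = (n-1) + n = 2n - 1
= 2(2) - 1
= 4 - 1
= 3

3


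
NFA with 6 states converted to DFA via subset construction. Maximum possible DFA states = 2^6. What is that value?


NFA has 6 states
Subset construction: each DFA state = subset of NFA states
Maximum subsets = 2^6
2^6 = 64

64


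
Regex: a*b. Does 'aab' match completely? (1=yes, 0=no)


Pattern: a*b
String: 'aab'
Pattern requires: zero or more 'a's followed by exactly one 'b'
Found 2 leading 'a's
Remaining: 'b'
Remaining is exactly 'b' -> match
Result: 1

1


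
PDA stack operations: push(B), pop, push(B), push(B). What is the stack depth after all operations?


Tracing stack operations:
  push(B) -> stack = [B], depth=1
  pop -> removed B, stack = [], depth=0
  push(B) -> stack = [B], depth=1
  push(B) -> stack = [B,B], depth=2
Final depth = 2

2


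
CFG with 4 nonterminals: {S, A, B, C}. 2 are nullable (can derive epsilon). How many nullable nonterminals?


Nonterminals: {S, A, B, C}
A nonterminal is nullable if it can derive epsilon
Counting nullable nonterminals: 2
Total nullable = 2

2


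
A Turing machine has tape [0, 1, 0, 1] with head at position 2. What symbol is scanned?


Tape: [0, 1, 0, 1]
Positions: 0 1 2 3
Values:    0 1 0 1
Head at position 2
tape[2] = 0

0


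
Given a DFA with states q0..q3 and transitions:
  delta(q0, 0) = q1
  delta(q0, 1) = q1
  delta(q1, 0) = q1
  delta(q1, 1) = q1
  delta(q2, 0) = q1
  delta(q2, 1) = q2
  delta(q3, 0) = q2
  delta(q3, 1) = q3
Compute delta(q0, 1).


Looking up transition function:
delta(q0, 1) in the table
Row: q0, Column: 1
Result: q1

q1


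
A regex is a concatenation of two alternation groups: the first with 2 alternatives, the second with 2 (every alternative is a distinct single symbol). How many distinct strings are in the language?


First group: 2 alternatives
Second group: 2 alternatives
Concatenation: each choice from group 1 pairs with each from group 2
Total = 2 x 2 = 4

4


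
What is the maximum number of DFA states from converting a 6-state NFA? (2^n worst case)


NFA has 6 states
Subset construction: each DFA state = subset of NFA states
Maximum subsets = 2^6
2^6 = 64

64


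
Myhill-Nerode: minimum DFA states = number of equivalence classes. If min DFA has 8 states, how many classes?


Myhill-Nerode theorem:
Number of equivalence classes = number of states in minimal DFA
Minimal DFA states = 8
Therefore equivalence classes = 8

8


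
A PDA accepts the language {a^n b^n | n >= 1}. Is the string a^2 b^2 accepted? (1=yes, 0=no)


Language requires equal numbers of a's and b's
PDA pushes for each 'a', pops for each 'b'
Number of a's = 2
Number of b's = 2
2 == 2 -> Accept

1


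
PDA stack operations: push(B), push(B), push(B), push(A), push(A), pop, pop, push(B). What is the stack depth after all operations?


Tracing stack operations:
  push(B) -> stack = [B], depth=1
  push(B) -> stack = [B,B], depth=2
  push(B) -> stack = [B,B,B], depth=3
  push(A) -> stack = [B,B,B,A], depth=4
  push(A) -> stack = [B,B,B,A,A], depth=5
  pop -> removed A, stack = [B,B,B,A], depth=4
  pop -> removed A, stack = [B,B,B], depth=3
  push(B) -> stack = [B,B,B,B], depth=4
Final depth = 4

4


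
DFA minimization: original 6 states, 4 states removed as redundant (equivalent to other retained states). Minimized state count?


Original DFA: 6 states
Redundant states removed: 4
Minimized states = original - removed
= 6 - 4
= 2

2


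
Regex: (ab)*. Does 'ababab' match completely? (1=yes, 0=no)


Pattern: (ab)*
String: 'ababab'
Pattern requires: zero or more repetitions of 'ab'
Pairs: ['ab', 'ab', 'ab']
All pairs are 'ab'? Yes
Result: 1

1


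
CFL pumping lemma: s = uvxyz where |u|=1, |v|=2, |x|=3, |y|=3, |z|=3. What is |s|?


|s| = |u| + |v| + |x| + |y| + |z|
= 1 + 2 + 3 + 3 + 3
= 3 + 3 + 6
= 6 + 6
= 12

12


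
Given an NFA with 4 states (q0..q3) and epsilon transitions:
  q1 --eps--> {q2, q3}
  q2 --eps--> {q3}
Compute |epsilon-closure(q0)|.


Starting from q0
Initialize closure = {q0}
q0 has no outgoing epsilon transitions -> nothing to add
Final closure: {q0}
Size = 1

1


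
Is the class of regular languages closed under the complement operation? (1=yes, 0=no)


Regular languages are closed under:
- Union (DFA product construction)
- Intersection (DFA product construction)
- Complement (swap accept/reject states)
- Concatenation (NFA construction)
- Kleene star (NFA construction)
complement is in this list
Therefore: closed

1


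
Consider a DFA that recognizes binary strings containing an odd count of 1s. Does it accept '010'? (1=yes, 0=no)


DFA has 2 states: q_even (start, accept=no) and q_odd
Processing string '010' character by character:
  Position 0: read '0', 1-count=0 -> q_even (no change)
  Position 1: read '1', 1-count=1 -> q_odd
  Position 2: read '0', 1-count=1 -> q_odd (no change)
Final state: q_odd, total 1s = 1 (odd); the DFA requires an odd count -> accept

1


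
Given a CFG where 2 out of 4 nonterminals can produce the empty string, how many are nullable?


Nonterminals: {S, A, B, C}
A nonterminal is nullable if it can derive epsilon
Counting nullable nonterminals: 2
Total nullable = 2

2


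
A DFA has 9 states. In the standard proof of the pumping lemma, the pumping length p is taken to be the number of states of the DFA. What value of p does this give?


Pumping lemma for regular languages (standard proof):
Take p = |Q|, the number of DFA states.
Any string of length >= |Q| passes through |Q|+1 states while reading its first |Q| symbols,
so by pigeonhole some state repeats, giving the loop that can be pumped.
Here |Q| = 9
Therefore the proof uses p = 9

9


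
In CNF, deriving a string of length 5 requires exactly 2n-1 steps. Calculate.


Chomsky Normal Form derivation:
String length n = 5
Each step either:
  - Splits a nonterminal into two (n-1 such steps)
  - Converts a nonterminal to terminal (n such steps)
Total = (n-1) + n = 2n - 1
= 2(5) - 1
= 10 - 1
= 9

9


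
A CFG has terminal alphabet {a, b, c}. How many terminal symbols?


Terminal symbols: a, b, c
Counting each: a (#1), b (#2), c (#3)
Total = 3

3


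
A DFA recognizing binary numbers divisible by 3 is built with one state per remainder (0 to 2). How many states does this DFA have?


Divisibility by 3 is tracked via the remainder mod 3: 0, 1, ..., 2
The construction assigns one state to each remainder
Number of remainders = 3

3


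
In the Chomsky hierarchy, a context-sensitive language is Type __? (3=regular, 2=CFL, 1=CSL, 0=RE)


Chomsky hierarchy levels:
  Type 3: Regular (DFA/NFA/regex)
  Type 2: Context-free (PDA)
  Type 1: Context-sensitive
  Type 0: Recursively enumerable (TM)
'context-sensitive' corresponds to Type 1

1


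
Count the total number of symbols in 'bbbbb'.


String: 'bbbbb'
Counting characters:
  'b' appears 5 time(s)
Total length = 0 + 5 = 5

5


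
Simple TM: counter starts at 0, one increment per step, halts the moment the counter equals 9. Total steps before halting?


Counter starts at 0. Counting sequence:
  Step 1: counter = 1
  Step 2: counter = 2
  Step 3: counter = 3
  Step 4: counter = 4
  Step 5: counter = 5
  Step 6: counter = 6
  ...
  Step 9: counter = 9
Counter reached 9 -> halt
Total steps = 9

9


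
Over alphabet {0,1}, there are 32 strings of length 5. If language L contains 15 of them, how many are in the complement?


Alphabet: {0,1}
String length: 5
Total strings of length 5 = 2^5 = 32
Strings in L = 15
Complement = total - |L|
= 32 - 15
= 17

17


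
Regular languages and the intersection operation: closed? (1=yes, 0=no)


Regular languages are closed under all standard operations:
- Union: Yes (product construction)
- Intersection: Yes (product construction)
- Complement: Yes (swap accept/reject)
- Concatenation: Yes (NFA construction)
Operation: intersection -> Closed

1


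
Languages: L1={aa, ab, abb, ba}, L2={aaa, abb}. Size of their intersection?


L1 = {aa, ab, abb, ba}
L2 = {aaa, abb}
Checking each string in L1 against L2:
  'aa': in L2? No
  'ab': in L2? No
  'abb': in L2? Yes
  'ba': in L2? No
Intersection = {abb}
|L1 ∩ L2| = 1

1


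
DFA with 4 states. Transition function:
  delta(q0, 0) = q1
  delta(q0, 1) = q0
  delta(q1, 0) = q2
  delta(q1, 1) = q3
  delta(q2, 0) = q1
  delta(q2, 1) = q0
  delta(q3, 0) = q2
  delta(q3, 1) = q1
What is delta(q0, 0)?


Looking up transition function:
delta(q0, 0) in the table
Row: q0, Column: 0
Result: q1

q1


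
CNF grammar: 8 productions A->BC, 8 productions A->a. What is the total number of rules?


CNF allows two rule forms:
  A -> BC (binary): 8 rules
  A -> a (terminal): 8 rules
Total = 8 + 8 = 16

16


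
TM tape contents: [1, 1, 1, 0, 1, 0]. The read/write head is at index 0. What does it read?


Tape: [1, 1, 1, 0, 1, 0]
Positions: 0 1 2 3 4 5
Values:    1 1 1 0 1 0
Head at position 0
tape[0] = 1

1


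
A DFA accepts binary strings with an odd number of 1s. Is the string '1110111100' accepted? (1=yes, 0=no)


DFA has 2 states: q_even (start, accept=no) and q_odd
Processing string '1110111100' character by character:
  Position 0: read '1', 1-count=1 -> q_odd
  Position 1: read '1', 1-count=2 -> q_even
  Position 2: read '1', 1-count=3 -> q_odd
  Position 3: read '0', 1-count=3 -> q_odd (no change)
  Position 4: read '1', 1-count=4 -> q_even
  Position 5: read '1', 1-count=5 -> q_odd
  Position 6: read '1', 1-count=6 -> q_even
  Position 7: read '1', 1-count=7 -> q_odd
  Position 8: read '0', 1-count=7 -> q_odd (no change)
  Position 9: read '0', 1-count=7 -> q_odd (no change)
Final state: q_odd, total 1s = 7 (odd); the DFA requires an odd count -> accept

1


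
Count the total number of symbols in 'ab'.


String: 'ab'
Counting characters:
  'a' appears 1 time(s)
  'b' appears 1 time(s)
Total length = 1 + 1 = 2

2


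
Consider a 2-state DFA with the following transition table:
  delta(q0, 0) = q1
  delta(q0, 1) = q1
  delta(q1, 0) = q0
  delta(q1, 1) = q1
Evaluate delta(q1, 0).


Looking up transition function:
delta(q1, 0) in the table
Row: q1, Column: 0
Result: q0

q0


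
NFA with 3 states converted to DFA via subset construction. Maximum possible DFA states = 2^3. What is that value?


NFA has 3 states
Subset construction: each DFA state = subset of NFA states
Maximum subsets = 2^3
2^3 = 8

8


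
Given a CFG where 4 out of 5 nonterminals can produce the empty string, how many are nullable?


Nonterminals: {S, A, B, C, D}
A nonterminal is nullable if it can derive epsilon
Counting nullable nonterminals: 4
Total nullable = 4

4


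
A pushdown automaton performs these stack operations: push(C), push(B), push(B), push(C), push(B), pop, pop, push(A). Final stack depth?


Tracing stack operations:
  push(C) -> stack = [C], depth=1
  push(B) -> stack = [C,B], depth=2
  push(B) -> stack = [C,B,B], depth=3
  push(C) -> stack = [C,B,B,C], depth=4
  push(B) -> stack = [C,B,B,C,B], depth=5
  pop -> removed B, stack = [C,B,B,C], depth=4
  pop -> removed C, stack = [C,B,B], depth=3
  push(A) -> stack = [C,B,B,A], depth=4
Final depth = 4

4


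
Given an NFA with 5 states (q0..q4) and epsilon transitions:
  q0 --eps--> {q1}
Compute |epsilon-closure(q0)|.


Starting from q0
Initialize closure = {q0}
Follow epsilon from q0 -> add q1
Final closure: {q0, q1}
Size = 2

2


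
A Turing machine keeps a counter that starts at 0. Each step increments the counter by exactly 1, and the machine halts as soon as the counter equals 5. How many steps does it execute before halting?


Counter starts at 0. Counting sequence:
  Step 1: counter = 1
  Step 2: counter = 2
  Step 3: counter = 3
  Step 4: counter = 4
  Step 5: counter = 5
Counter reached 5 -> halt
Total steps = 5

5


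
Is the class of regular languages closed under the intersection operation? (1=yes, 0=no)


Regular languages are closed under:
- Union (DFA product construction)
- Intersection (DFA product construction)
- Complement (swap accept/reject states)
- Concatenation (NFA construction)
- Kleene star (NFA construction)
intersection is in this list
Therefore: closed

1


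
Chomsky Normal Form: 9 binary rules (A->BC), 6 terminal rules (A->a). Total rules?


CNF allows two rule forms:
  A -> BC (binary): 9 rules
  A -> a (terminal): 6 rules
Total = 9 + 6 = 15

15


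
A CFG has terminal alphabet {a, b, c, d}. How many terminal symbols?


Terminal symbols: a, b, c, d
Counting each: a (#1), b (#2), c (#3), d (#4)
Total = 4

4


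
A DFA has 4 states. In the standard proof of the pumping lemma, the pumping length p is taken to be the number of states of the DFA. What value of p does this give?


Pumping lemma for regular languages (standard proof):
Take p = |Q|, the number of DFA states.
Any string of length >= |Q| passes through |Q|+1 states while reading its first |Q| symbols,
so by pigeonhole some state repeats, giving the loop that can be pumped.
Here |Q| = 4
Therefore the proof uses p = 4

4


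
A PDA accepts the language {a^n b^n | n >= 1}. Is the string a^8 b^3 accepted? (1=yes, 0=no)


Language requires equal numbers of a's and b's
PDA pushes for each 'a', pops for each 'b'
Number of a's = 8
Number of b's = 3
8 != 3 -> Reject

0


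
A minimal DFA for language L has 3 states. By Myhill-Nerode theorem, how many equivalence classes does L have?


Myhill-Nerode theorem:
Number of equivalence classes = number of states in minimal DFA
Minimal DFA states = 3
Therefore equivalence classes = 3

3


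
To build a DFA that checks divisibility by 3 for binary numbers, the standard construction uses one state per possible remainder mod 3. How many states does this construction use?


Divisibility by 3 is tracked via the remainder mod 3: 0, 1, ..., 2
The construction assigns one state to each remainder
Number of remainders = 3

3


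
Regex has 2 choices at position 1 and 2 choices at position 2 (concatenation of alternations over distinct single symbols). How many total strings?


First group: 2 alternatives
Second group: 2 alternatives
Concatenation: each choice from group 1 pairs with each from group 2
Total = 2 x 2 = 4

4


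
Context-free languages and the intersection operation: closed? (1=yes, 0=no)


CFL closure properties:
  Closed under: union, concatenation, Kleene star
  NOT closed under: intersection, complement
Operation 'intersection' is in not-closed list -> No (not closed)

0


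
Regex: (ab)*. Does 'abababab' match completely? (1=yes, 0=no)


Pattern: (ab)*
String: 'abababab'
Pattern requires: zero or more repetitions of 'ab'
Pairs: ['ab', 'ab', 'ab', 'ab']
All pairs are 'ab'? Yes
Result: 1

1


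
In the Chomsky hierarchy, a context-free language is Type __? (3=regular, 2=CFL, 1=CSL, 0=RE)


Chomsky hierarchy levels:
  Type 3: Regular (DFA/NFA/regex)
  Type 2: Context-free (PDA)
  Type 1: Context-sensitive
  Type 0: Recursively enumerable (TM)
'context-free' corresponds to Type 2

2


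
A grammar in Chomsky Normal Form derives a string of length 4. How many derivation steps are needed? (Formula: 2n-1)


Chomsky Normal Form derivation:
String length n = 4
Each step either:
  - Splits a nonterminal into two (n-1 such steps)
  - Converts a nonterminal to terminal (n such steps)
Total = (n-1) + n = 2n - 1
= 2(4) - 1
= 8 - 1
= 7

7


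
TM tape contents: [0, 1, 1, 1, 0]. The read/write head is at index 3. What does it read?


Tape: [0, 1, 1, 1, 0]
Positions: 0 1 2 3 4
Values:    0 1 1 1 0
Head at position 3
tape[3] = 1

1


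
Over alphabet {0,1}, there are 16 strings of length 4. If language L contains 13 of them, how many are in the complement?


Alphabet: {0,1}
String length: 4
Total strings of length 4 = 2^4 = 16
Strings in L = 13
Complement = total - |L|
= 16 - 13
= 3

3


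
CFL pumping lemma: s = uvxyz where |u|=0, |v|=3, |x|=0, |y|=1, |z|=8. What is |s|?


|s| = |u| + |v| + |x| + |y| + |z|
= 0 + 3 + 0 + 1 + 8
= 3 + 0 + 9
= 3 + 9
= 12

12


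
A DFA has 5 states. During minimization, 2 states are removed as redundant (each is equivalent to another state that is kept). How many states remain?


Original DFA: 5 states
Redundant states removed: 2
Minimized states = original - removed
= 5 - 2
= 3

3


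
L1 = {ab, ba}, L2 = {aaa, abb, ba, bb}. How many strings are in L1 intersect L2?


L1 = {ab, ba}
L2 = {aaa, abb, ba, bb}
Checking each string in L1 against L2:
  'ab': in L2? No
  'ba': in L2? Yes
Intersection = {ba}
|L1 ∩ L2| = 1

1


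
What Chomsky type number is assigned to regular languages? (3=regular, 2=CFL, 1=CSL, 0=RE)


Chomsky hierarchy levels:
  Type 3: Regular (DFA/NFA/regex)
  Type 2: Context-free (PDA)
  Type 1: Context-sensitive
  Type 0: Recursively enumerable (TM)
'regular' corresponds to Type 3

3


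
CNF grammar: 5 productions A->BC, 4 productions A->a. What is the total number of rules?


CNF allows two rule forms:
  A -> BC (binary): 5 rules
  A -> a (terminal): 4 rules
Total = 5 + 4 = 9

9


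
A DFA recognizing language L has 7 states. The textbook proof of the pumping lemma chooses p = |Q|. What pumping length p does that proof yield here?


Pumping lemma for regular languages (standard proof):
Take p = |Q|, the number of DFA states.
Any string of length >= |Q| passes through |Q|+1 states while reading its first |Q| symbols,
so by pigeonhole some state repeats, giving the loop that can be pumped.
Here |Q| = 7
Therefore the proof uses p = 7

7


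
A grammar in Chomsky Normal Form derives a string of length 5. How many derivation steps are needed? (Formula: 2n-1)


Chomsky Normal Form derivation:
String length n = 5
Each step either:
  - Splits a nonterminal into two (n-1 such steps)
  - Converts a nonterminal to terminal (n such steps)
Total = (n-1) + n = 2n - 1
= 2(5) - 1
= 10 - 1
= 9

9


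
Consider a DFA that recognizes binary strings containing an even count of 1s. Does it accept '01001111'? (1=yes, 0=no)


DFA has 2 states: q_even (start, accept=yes) and q_odd
Processing string '01001111' character by character:
  Position 0: read '0', 1-count=0 -> q_even (no change)
  Position 1: read '1', 1-count=1 -> q_odd
  Position 2: read '0', 1-count=1 -> q_odd (no change)
  Position 3: read '0', 1-count=1 -> q_odd (no change)
  Position 4: read '1', 1-count=2 -> q_even
  Position 5: read '1', 1-count=3 -> q_odd
  Position 6: read '1', 1-count=4 -> q_even
  Position 7: read '1', 1-count=5 -> q_odd
Final state: q_odd, total 1s = 5 (odd); the DFA requires an even count -> reject

0


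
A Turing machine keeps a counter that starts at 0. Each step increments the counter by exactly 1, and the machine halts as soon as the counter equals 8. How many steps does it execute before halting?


Counter starts at 0. Counting sequence:
  Step 1: counter = 1
  Step 2: counter = 2
  Step 3: counter = 3
  Step 4: counter = 4
  Step 5: counter = 5
  Step 6: counter = 6
  Step 7: counter = 7
  Step 8: counter = 8
Counter reached 8 -> halt
Total steps = 8

8


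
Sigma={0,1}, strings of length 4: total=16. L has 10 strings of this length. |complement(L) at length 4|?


Alphabet: {0,1}
String length: 4
Total strings of length 4 = 2^4 = 16
Strings in L = 10
Complement = total - |L|
= 16 - 10
= 6

6


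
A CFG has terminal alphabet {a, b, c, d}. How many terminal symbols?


Terminal symbols: a, b, c, d
Counting each: a (#1), b (#2), c (#3), d (#4)
Total = 4

4


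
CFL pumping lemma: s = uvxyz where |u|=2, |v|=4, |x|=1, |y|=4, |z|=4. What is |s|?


|s| = |u| + |v| + |x| + |y| + |z|
= 2 + 4 + 1 + 4 + 4
= 6 + 1 + 8
= 7 + 8
= 15

15


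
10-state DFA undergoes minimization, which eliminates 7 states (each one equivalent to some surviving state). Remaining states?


Original DFA: 10 states
Redundant states removed: 7
Minimized states = original - removed
= 10 - 7
= 3

3


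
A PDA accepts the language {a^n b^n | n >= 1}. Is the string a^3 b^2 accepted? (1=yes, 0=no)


Language requires equal numbers of a's and b's
PDA pushes for each 'a', pops for each 'b'
Number of a's = 3
Number of b's = 2
3 != 2 -> Reject

0


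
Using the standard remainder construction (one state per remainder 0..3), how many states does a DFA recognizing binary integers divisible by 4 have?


Divisibility by 4 is tracked via the remainder mod 4: 0, 1, ..., 3
The construction assigns one state to each remainder
Number of remainders = 4

4


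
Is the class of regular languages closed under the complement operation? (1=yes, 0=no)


Regular languages are closed under:
- Union (DFA product construction)
- Intersection (DFA product construction)
- Complement (swap accept/reject states)
- Concatenation (NFA construction)
- Kleene star (NFA construction)
complement is in this list
Therefore: closed

1


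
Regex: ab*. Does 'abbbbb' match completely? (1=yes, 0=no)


Pattern: ab*
String: 'abbbbb'
Pattern requires: exactly one 'a' followed by zero or more 'b's
First char is 'a' -> OK
Rest 'bbbbb': all b's? Yes
Result: 1

1


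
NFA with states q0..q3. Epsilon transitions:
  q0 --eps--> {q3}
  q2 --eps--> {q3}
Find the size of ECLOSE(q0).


Starting from q0
Initialize closure = {q0}
Follow epsilon from q0 -> add q3
Final closure: {q0, q3}
Size = 2

2


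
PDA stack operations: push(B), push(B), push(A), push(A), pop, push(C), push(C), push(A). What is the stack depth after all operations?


Tracing stack operations:
  push(B) -> stack = [B], depth=1
  push(B) -> stack = [B,B], depth=2
  push(A) -> stack = [B,B,A], depth=3
  push(A) -> stack = [B,B,A,A], depth=4
  pop -> removed A, stack = [B,B,A], depth=3
  push(C) -> stack = [B,B,A,C], depth=4
  push(C) -> stack = [B,B,A,C,C], depth=5
  push(A) -> stack = [B,B,A,C,C,A], depth=6
Final depth = 6

6


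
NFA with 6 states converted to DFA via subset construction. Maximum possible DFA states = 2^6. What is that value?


NFA has 6 states
Subset construction: each DFA state = subset of NFA states
Maximum subsets = 2^6
2^6 = 64

64


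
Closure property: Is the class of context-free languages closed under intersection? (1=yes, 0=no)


CFL closure properties:
  Closed under: union, concatenation, Kleene star
  NOT closed under: intersection, complement
Operation 'intersection' is in not-closed list -> No (not closed)

0


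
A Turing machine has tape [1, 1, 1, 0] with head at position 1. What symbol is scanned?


Tape: [1, 1, 1, 0]
Positions: 0 1 2 3
Values:    1 1 1 0
Head at position 1
tape[1] = 1

1


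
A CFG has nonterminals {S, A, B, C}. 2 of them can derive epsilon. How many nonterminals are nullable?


Nonterminals: {S, A, B, C}
A nonterminal is nullable if it can derive epsilon
Counting nullable nonterminals: 2
Total nullable = 2

2


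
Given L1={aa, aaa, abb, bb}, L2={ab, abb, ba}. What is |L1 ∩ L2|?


L1 = {aa, aaa, abb, bb}
L2 = {ab, abb, ba}
Checking each string in L1 against L2:
  'aa': in L2? No
  'aaa': in L2? No
  'abb': in L2? Yes
  'bb': in L2? No
Intersection = {abb}
|L1 ∩ L2| = 1

1


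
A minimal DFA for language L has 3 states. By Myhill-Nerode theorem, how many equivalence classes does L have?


Myhill-Nerode theorem:
Number of equivalence classes = number of states in minimal DFA
Minimal DFA states = 3
Therefore equivalence classes = 3

3


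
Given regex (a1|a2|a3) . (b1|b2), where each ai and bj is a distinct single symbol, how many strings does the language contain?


First group: 3 alternatives
Second group: 2 alternatives
Concatenation: each choice from group 1 pairs with each from group 2
Total = 3 x 2 = 6

6


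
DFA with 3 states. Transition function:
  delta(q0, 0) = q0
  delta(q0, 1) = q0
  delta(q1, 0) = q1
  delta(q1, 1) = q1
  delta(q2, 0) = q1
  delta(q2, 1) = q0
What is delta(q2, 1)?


Looking up transition function:
delta(q2, 1) in the table
Row: q2, Column: 1
Result: q0

q0


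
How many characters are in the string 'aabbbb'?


String: 'aabbbb'
Counting characters:
  'a' appears 2 time(s)
  'b' appears 4 time(s)
Total length = 2 + 4 = 6

6


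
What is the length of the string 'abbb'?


String: 'abbb'
Counting characters:
  'a' appears 1 time(s)
  'b' appears 3 time(s)
Total length = 1 + 3 = 4

4


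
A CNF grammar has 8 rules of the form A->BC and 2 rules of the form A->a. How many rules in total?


CNF allows two rule forms:
  A -> BC (binary): 8 rules
  A -> a (terminal): 2 rules
Total = 8 + 2 = 10

10


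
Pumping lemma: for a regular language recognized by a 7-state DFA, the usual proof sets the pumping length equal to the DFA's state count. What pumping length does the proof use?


Pumping lemma for regular languages (standard proof):
Take p = |Q|, the number of DFA states.
Any string of length >= |Q| passes through |Q|+1 states while reading its first |Q| symbols,
so by pigeonhole some state repeats, giving the loop that can be pumped.
Here |Q| = 7
Therefore the proof uses p = 7

7


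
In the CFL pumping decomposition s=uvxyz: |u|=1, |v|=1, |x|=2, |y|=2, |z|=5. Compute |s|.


|s| = |u| + |v| + |x| + |y| + |z|
= 1 + 1 + 2 + 2 + 5
= 2 + 2 + 7
= 4 + 7
= 11

11


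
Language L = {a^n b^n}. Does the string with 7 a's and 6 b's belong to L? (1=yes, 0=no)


Language requires equal numbers of a's and b's
PDA pushes for each 'a', pops for each 'b'
Number of a's = 7
Number of b's = 6
7 != 6 -> Reject

0


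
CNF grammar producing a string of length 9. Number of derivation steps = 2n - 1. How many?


Chomsky Normal Form derivation:
String length n = 9
Each step either:
  - Splits a nonterminal into two (n-1 such steps)
  - Converts a nonterminal to terminal (n such steps)
Total = (n-1) + n = 2n - 1
= 2(9) - 1
= 18 - 1
= 17

17


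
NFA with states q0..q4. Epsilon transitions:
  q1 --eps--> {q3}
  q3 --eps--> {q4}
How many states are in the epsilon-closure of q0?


Starting from q0
Initialize closure = {q0}
q0 has no outgoing epsilon transitions -> nothing to add
Final closure: {q0}
Size = 1

1


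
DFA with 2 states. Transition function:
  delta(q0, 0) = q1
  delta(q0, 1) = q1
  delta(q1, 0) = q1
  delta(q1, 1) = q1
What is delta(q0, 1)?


Looking up transition function:
delta(q0, 1) in the table
Row: q0, Column: 1
Result: q1

q1


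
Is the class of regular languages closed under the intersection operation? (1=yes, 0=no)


Regular languages are closed under:
- Union (DFA product construction)
- Intersection (DFA product construction)
- Complement (swap accept/reject states)
- Concatenation (NFA construction)
- Kleene star (NFA construction)
intersection is in this list
Therefore: closed

1


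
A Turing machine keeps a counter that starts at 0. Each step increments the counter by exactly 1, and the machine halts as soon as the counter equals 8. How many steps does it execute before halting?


Counter starts at 0. Counting sequence:
  Step 1: counter = 1
  Step 2: counter = 2
  Step 3: counter = 3
  Step 4: counter = 4
  Step 5: counter = 5
  Step 6: counter = 6
  Step 7: counter = 7
  Step 8: counter = 8
Counter reached 8 -> halt
Total steps = 8

8


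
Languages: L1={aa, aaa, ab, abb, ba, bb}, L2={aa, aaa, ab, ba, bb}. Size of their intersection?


L1 = {aa, aaa, ab, abb, ba, bb}
L2 = {aa, aaa, ab, ba, bb}
Checking each string in L1 against L2:
  'aa': in L2? Yes
  'aaa': in L2? Yes
  'ab': in L2? Yes
  'abb': in L2? No
  'ba': in L2? Yes
  'bb': in L2? Yes
Intersection = {aa, aaa, ab, ba, bb}
|L1 ∩ L2| = 5

5
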